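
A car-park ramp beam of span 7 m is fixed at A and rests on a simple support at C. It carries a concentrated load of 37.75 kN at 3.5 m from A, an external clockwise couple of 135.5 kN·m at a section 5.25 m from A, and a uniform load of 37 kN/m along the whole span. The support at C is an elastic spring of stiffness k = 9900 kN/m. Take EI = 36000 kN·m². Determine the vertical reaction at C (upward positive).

R_C = 131.9 kN

Take the reaction at C as the redundant and release it; the primary structure is a cantilever fixed at A.
Free-end deflection of the primary structure under the applied loading (downward +):
  point load 37.75 at a = 3.5: Pa²(3L − a)/(6EI) = 1349/EI
  clockwise couple 135.5 at a = 5.25: M₀a(2L − a)/(2EI) = 3112/EI
  UDL 37: wL⁴/(8EI) = 11105/EI
  δ_0 = 15566/EI
Tip deflection under a unit load at C: L³/(3EI) = 114.3/EI.
With EI = 36000 kN·m²: δ_0 = 0.43238 m and δ_{CC} = 0.003176 m/kN.
Compatibility — the spring shortens by R_C/k under the reaction it provides: δ_0 − R_C·δ_{CC} = R_C/k. With 1/k = 0.000101 m/kN, R_C = δ_0 / (δ_{CC} + 1/k) = 0.43238 / (0.003176 + 0.000101) = 131.9 kN.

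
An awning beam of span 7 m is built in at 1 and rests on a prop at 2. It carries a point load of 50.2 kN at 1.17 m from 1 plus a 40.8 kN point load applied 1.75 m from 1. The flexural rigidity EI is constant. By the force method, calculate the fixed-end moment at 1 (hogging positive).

Choose R_2 as the redundant. The primary structure is the cantilever fixed at 1.
Downward deflection at the released point 2 due to the loads:
  point load 50.2 at a = 1.17: Pa²(3L − a)/(6EI) = 227.1/EI
  point load 40.8 at a = 1.75: Pa²(3L − a)/(6EI) = 400.9/EI
  δ_0 = 628/EI
Tip deflection under a unit load at 2: L³/(3EI) = 114.3/EI.
Compatibility at 2: δ_0 − R_2·δ_{22} = 0, so R_2 = 628/114.3 = 5.493 kN.
Moment equilibrium about 1: M_1 = Σ(load moments about 1) − R_2·L = 130.1 − 5.493×7 = 91.69 kN·m.

M_1 = 91.69 kN·m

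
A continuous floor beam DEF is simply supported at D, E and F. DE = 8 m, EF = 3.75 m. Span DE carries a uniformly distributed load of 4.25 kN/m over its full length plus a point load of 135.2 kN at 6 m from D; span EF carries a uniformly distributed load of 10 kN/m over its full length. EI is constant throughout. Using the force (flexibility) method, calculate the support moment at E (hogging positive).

Release continuity at E by inserting a hinge; the redundant is the internal moment M_E. The primary structure is two simply-supported spans DE and EF.
Rotations at E on the released spans (each span's end-slope, ×1/EI):
  span DE: UDL 4.25: wL³/(24EI) = 90.67/EI
  span DE: point load 135.2 at a = 6: Pab(L + a)/(6LEI) = 473.2/EI
  span EF: UDL 10: wL³/(24EI) = 21.97/EI
  relative rotation θ_0 = (563.9 + 21.97)/EI = 585.8/EI
A unit hogging moment at E produces rotation L₁/(3EI) + L₂/(3EI) = 3.917/EI.
Compatibility: M_E·(L₁+L₂)/(3EI) = θ_0, giving M_E = 149.6 kN·m (hogging).

M_E = 149.6 kN·m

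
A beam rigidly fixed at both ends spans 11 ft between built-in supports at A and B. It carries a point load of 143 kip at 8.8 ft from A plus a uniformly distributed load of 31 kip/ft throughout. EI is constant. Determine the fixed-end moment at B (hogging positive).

M_B = 513.9 kip·ft

Release both end moments; the primary structure is a simply-supported span AB with redundants M_A and M_B.
End rotations of the released simple span under the applied load (×1/EI):
  at A: point load 143 at a = 8.8: Pab(L + b)/(6LEI) = 553.7/EI
  at B: point load 143 at a = 8.8: Pab(L + a)/(6LEI) = 830.5/EI
  at A: UDL 31: wL³/(24EI) = 1719/EI
  at B: UDL 31: wL³/(24EI) = 1719/EI
  θ_A0 = 2273/EI,  θ_B0 = 2550/EI
Flexibility coefficients: a unit moment at one end gives L/(3EI) there and L/(6EI) at the far end, so f₁₁ = f₂₂ = 3.667/EI and f₁₂ = f₂₁ = 1.833/EI.
Compatibility — zero rotation at each built-in end:
  3.667 M_A + 1.833 M_B = 2273
  1.833 M_A + 3.667 M_B = 2550
Solving the pair gives M_A = 362.9 kip·ft and M_B = 513.9 kip·ft (hogging).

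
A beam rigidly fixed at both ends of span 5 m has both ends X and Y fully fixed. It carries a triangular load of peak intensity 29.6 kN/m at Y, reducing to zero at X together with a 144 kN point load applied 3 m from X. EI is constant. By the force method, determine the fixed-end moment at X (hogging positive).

Take the two fixed-end moments M_X, M_Y as redundants; the released structure is the simple span XY.
End rotations of the released simple span under the applied load (×1/EI):
  at X: triangular load, peak 29.6: 7w₀L³/(360EI) = 71.94/EI
  at Y: triangular load, peak 29.6: w₀L³/(45EI) = 82.22/EI
  at X: point load 144 at a = 3: Pab(L + b)/(6LEI) = 201.6/EI
  at Y: point load 144 at a = 3: Pab(L + a)/(6LEI) = 230.4/EI
  θ_X0 = 273.5/EI,  θ_Y0 = 312.6/EI
Flexibility coefficients: a unit moment at one end gives L/(3EI) there and L/(6EI) at the far end, so f₁₁ = f₂₂ = 1.667/EI and f₁₂ = f₂₁ = 0.8333/EI.
Compatibility — zero rotation at each built-in end:
  1.667 M_X + 0.8333 M_Y = 273.5
  0.8333 M_X + 1.667 M_Y = 312.6
Solving the pair gives M_X = 93.79 kN·m and M_Y = 140.7 kN·m (hogging).

M_X = 93.79 kN·m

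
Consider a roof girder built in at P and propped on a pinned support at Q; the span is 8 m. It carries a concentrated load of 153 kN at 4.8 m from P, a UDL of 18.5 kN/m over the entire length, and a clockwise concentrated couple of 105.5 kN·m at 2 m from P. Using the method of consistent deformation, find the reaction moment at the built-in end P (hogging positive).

M_P = 389.9 kN·m

Remove the prop at Q; the released (primary) structure is a cantilever built in at P.
Deflection at Q on the released cantilever, summing each load's contribution:
  point load 153 at a = 4.8: Pa²(3L − a)/(6EI) = 11280/EI
  UDL 18.5: wL⁴/(8EI) = 9472/EI
  clockwise couple 105.5 at a = 2: M₀a(2L − a)/(2EI) = 1477/EI
  δ_0 = 22229/EI
Flexibility coefficient — unit upward force at Q: δ_{QQ} = L³/(3EI) = 170.7/EI.
The prop prevents deflection at Q: R_Q = δ_0/δ_{QQ} = 22229/170.7 = 130.3 kN.
Moment equilibrium about P: M_P = Σ(load moments about P) − R_Q·L = 1432 − 130.3×8 = 389.9 kN·m.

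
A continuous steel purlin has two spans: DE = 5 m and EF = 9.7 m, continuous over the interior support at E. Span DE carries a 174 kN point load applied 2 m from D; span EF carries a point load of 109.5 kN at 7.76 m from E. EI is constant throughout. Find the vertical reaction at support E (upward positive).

R_E = 127 kN

Insert a hinge at E; M_E is the redundant, and each span becomes simply supported.
End slopes at the hinge E, treating each span as simply supported:
  span DE: point load 174 at a = 2: Pab(L + a)/(6LEI) = 243.6/EI
  span EF: point load 109.5 at a = 7.76: Pab(L + b)/(6LEI) = 329.7/EI
  relative rotation θ_0 = (243.6 + 329.7)/EI = 573.3/EI
A unit hogging moment at E produces rotation L₁/(3EI) + L₂/(3EI) = 4.9/EI.
Slope continuity at E: θ_0 = M_E·4.9/EI, so M_E = 573.3/4.9 = 117 kN·m (hogging).
Span DE, ΣM about D with M_E applied at E: R_E^{DE}·5 = 348 + 117, so R_E^{DE} = 93 kN and R_D = 174 − 93 = 81 kN.
Span EF, ΣM about F: R_E^{EF}·9.7 = 212.4 + 117, so R_E^{EF} = 33.96 kN and R_F = 109.5 − 33.96 = 75.54 kN.
R_E = 93 + 33.96 = 127 kN.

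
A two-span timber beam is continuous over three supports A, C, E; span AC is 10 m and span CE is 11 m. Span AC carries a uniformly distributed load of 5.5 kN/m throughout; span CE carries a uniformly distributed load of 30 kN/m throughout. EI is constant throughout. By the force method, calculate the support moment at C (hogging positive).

M_C = 270.4 kN·m

Release continuity at C by inserting a hinge; the redundant is the internal moment M_C. The primary structure is two simply-supported spans AC and CE.
Rotations at C on the released spans (each span's end-slope, ×1/EI):
  span AC: UDL 5.5: wL³/(24EI) = 229.2/EI
  span CE: UDL 30: wL³/(24EI) = 1664/EI
  relative rotation θ_0 = (229.2 + 1664)/EI = 1893/EI
A unit hogging moment at C produces rotation L₁/(3EI) + L₂/(3EI) = 7/EI.
Slope continuity at C: θ_0 = M_C·7/EI, so M_C = 1893/7 = 270.4 kN·m (hogging).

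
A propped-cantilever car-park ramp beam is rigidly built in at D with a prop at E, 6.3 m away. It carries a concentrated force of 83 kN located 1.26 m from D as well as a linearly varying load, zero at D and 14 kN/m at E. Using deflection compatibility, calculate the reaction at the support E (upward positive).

R_E = 28.9 kN

Remove the prop at E; the released (primary) structure is a cantilever built in at D.
Primary-structure tip deflection at E by superposition:
  point load 83 at a = 1.26: Pa²(3L − a)/(6EI) = 387.4/EI
  triangular load, peak 14 at the free end: 11w₀L⁴/(120EI) = 2022/EI
  δ_0 = 2409/EI
Tip deflection under a unit load at E: L³/(3EI) = 83.35/EI.
The prop prevents deflection at E: R_E = δ_0/δ_{EE} = 2409/83.35 = 28.9 kN.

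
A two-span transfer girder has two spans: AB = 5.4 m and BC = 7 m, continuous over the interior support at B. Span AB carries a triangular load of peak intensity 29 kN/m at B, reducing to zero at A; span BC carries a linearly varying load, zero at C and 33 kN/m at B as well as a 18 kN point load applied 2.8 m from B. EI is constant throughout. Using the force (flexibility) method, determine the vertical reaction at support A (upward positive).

Insert a hinge at B; M_B is the redundant, and each span becomes simply supported.
Rotations at B on the released spans (each span's end-slope, ×1/EI):
  span AB: triangular load, peak 29: w₀L³/(45EI) = 101.5/EI
  span BC: triangular load, peak 33: w₀L³/(45EI) = 251.5/EI
  span BC: point load 18 at a = 2.8: Pab(L + b)/(6LEI) = 56.45/EI
  relative rotation θ_0 = (101.5 + 308)/EI = 409.5/EI
A unit hogging moment at B produces rotation L₁/(3EI) + L₂/(3EI) = 4.133/EI.
Slope continuity at B: θ_0 = M_B·4.133/EI, so M_B = 409.5/4.133 = 99.06 kN·m (hogging).
Span AB, ΣM about A with M_B applied at B: R_B^{AB}·5.4 = 281.9 + 99.06, so R_B^{AB} = 70.54 kN and R_A = 78.3 − 70.54 = 7.755 kN.

R_A = 7.755 kN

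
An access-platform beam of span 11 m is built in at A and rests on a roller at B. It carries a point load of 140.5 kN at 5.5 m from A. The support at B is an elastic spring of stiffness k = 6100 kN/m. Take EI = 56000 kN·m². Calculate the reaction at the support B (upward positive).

R_B = 43.02 kN

Take the reaction at B as the redundant and release it; the primary structure is a cantilever fixed at A.
Downward deflection at the released point B due to the loads:
  point load 140.5 at a = 5.5: Pa²(3L − a)/(6EI) = 19480/EI
Flexibility coefficient — unit upward force at B: δ_{BB} = L³/(3EI) = 443.7/EI.
With EI = 56000 kN·m²: δ_0 = 0.34785 m and δ_{BB} = 0.007923 m/kN.
Compatibility — the spring shortens by R_B/k under the reaction it provides: δ_0 − R_B·δ_{BB} = R_B/k. With 1/k = 0.000164 m/kN, R_B = δ_0 / (δ_{BB} + 1/k) = 0.34785 / (0.007923 + 0.000164) = 43.02 kN.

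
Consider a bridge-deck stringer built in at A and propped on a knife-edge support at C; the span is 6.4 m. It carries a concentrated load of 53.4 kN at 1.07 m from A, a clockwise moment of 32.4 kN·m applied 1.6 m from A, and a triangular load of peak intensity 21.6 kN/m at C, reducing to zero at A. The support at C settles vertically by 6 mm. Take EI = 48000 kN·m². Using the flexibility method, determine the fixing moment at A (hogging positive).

M_A = 127.4 kN·m

Choose R_C as the redundant. The primary structure is the cantilever fixed at A.
Downward deflection at the released point C due to the loads:
  point load 53.4 at a = 1.07: Pa²(3L − a)/(6EI) = 184.7/EI
  clockwise couple 32.4 at a = 1.6: M₀a(2L − a)/(2EI) = 290.3/EI
  triangular load, peak 21.6 at the free end: 11w₀L⁴/(120EI) = 3322/EI
  δ_0 = 3797/EI
Tip deflection under a unit load at C: L³/(3EI) = 87.38/EI.
With EI = 48000 kN·m²: δ_0 = 0.079103 m and δ_{CC} = 0.00182 m/kN.
Compatibility — the beam at C must follow the support down by 0.006 m: δ_0 − R_C·δ_{CC} = 0.006, so R_C = (0.079103 − 0.006)/0.00182 = 40.16 kN.
Moment equilibrium about A: M_A = Σ(load moments about A) − R_C·L = 384.4 − 40.16×6.4 = 127.4 kN·m.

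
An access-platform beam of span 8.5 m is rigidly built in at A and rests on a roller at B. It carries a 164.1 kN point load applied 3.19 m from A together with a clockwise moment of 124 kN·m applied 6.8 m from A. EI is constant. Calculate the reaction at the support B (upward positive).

Remove the prop at B; the released (primary) structure is a cantilever built in at A.
Deflection at B on the released cantilever, summing each load's contribution:
  point load 164.1 at a = 3.19: Pa²(3L − a)/(6EI) = 6209/EI
  clockwise couple 124 at a = 6.8: M₀a(2L − a)/(2EI) = 4300/EI
  δ_0 = 10510/EI
Flexibility coefficient — unit upward force at B: δ_{BB} = L³/(3EI) = 204.7/EI.
The prop prevents deflection at B: R_B = δ_0/δ_{BB} = 10510/204.7 = 51.34 kN.

R_B = 51.34 kN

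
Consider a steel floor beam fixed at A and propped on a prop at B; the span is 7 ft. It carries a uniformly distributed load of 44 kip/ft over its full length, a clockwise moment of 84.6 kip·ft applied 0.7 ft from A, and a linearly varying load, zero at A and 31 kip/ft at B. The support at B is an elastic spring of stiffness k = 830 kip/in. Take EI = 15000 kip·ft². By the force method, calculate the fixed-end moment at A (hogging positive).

M_A = 434.9 kip·ft

Release the roller at B. Primary structure: cantilever fixed at A.
Primary-structure tip deflection at B by superposition:
  UDL 44: wL⁴/(8EI) = 13206/EI
  clockwise couple 84.6 at a = 0.7: M₀a(2L − a)/(2EI) = 393.8/EI
  triangular load, peak 31 at the free end: 11w₀L⁴/(120EI) = 6823/EI
  δ_0 = 20422/EI
Flexibility coefficient — unit upward force at B: δ_{BB} = L³/(3EI) = 114.3/EI.
With EI = 15000 kip·ft²: δ_0 = 1.3615 ft and δ_{BB} = 0.007622 ft/kip.
Compatibility — the spring shortens by R_B/k under the reaction it provides: δ_0 − R_B·δ_{BB} = R_B/k. With 1/k = 1/(830×12) ft/kip = 0.0001 ft/kip, R_B = δ_0 / (δ_{BB} + 1/k) = 1.3615 / (0.007622 + 0.0001) = 176.3 kip.
Moment equilibrium about A: M_A = Σ(load moments about A) − R_B·L = 1669 − 176.3×7 = 434.9 kip·ft.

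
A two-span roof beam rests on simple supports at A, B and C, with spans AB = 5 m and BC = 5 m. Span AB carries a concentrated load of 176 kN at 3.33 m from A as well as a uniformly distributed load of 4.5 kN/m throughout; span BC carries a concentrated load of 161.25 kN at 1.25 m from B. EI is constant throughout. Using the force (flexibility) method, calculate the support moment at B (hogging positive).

Release continuity at B by inserting a hinge; the redundant is the internal moment M_B. The primary structure is two simply-supported spans AB and BC.
Rotations at B on the released spans (each span's end-slope, ×1/EI):
  span AB: point load 176 at a = 3.33: Pab(L + a)/(6LEI) = 271.8/EI
  span AB: UDL 4.5: wL³/(24EI) = 23.44/EI
  span BC: point load 161.25 at a = 1.25: Pab(L + b)/(6LEI) = 220.5/EI
  relative rotation θ_0 = (295.2 + 220.5)/EI = 515.7/EI
A unit hogging moment at B produces rotation L₁/(3EI) + L₂/(3EI) = 3.333/EI.
Slope continuity at B: θ_0 = M_B·3.333/EI, so M_B = 515.7/3.333 = 154.7 kN·m (hogging).

M_B = 154.7 kN·m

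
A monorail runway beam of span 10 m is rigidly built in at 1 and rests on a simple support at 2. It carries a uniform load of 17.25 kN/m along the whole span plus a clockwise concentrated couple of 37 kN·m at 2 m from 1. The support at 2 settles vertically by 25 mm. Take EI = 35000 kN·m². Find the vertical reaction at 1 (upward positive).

R_1 = 108.4 kN

Release the roller at 2. Primary structure: cantilever fixed at 1.
Deflection at 2 on the released cantilever, summing each load's contribution:
  UDL 17.25: wL⁴/(8EI) = 21562/EI
  clockwise couple 37 at a = 2: M₀a(2L − a)/(2EI) = 666/EI
  δ_0 = 22228/EI
Flexibility coefficient — unit upward force at 2: δ_{22} = L³/(3EI) = 333.3/EI.
With EI = 35000 kN·m²: δ_0 = 0.6351 m and δ_{22} = 0.009524 m/kN.
Compatibility — the beam at 2 must follow the support down by 0.025 m: δ_0 − R_2·δ_{22} = 0.025, so R_2 = (0.6351 − 0.025)/0.009524 = 64.06 kN.
Vertical equilibrium: R_1 = ΣP − R_2 = 172.5 − 64.06 = 108.4 kN.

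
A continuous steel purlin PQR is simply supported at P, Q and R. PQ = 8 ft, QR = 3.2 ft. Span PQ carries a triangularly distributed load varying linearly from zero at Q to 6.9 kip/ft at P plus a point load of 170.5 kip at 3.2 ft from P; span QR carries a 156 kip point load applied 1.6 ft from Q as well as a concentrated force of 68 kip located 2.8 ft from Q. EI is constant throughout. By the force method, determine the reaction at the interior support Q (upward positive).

Insert a hinge at Q; M_Q is the redundant, and each span becomes simply supported.
End slopes at the hinge Q, treating each span as simply supported:
  span PQ: triangular load, peak 6.9: 7w₀L³/(360EI) = 68.69/EI
  span PQ: point load 170.5 at a = 3.2: Pab(L + a)/(6LEI) = 611.1/EI
  span QR: point load 156 at a = 1.6: Pab(L + b)/(6LEI) = 99.84/EI
  span QR: point load 68 at a = 2.8: Pab(L + b)/(6LEI) = 14.28/EI
  relative rotation θ_0 = (679.8 + 114.1)/EI = 793.9/EI
A unit hogging moment at Q produces rotation L₁/(3EI) + L₂/(3EI) = 3.733/EI.
Slope continuity at Q: θ_0 = M_Q·3.733/EI, so M_Q = 793.9/3.733 = 212.6 kip·ft (hogging).
Span PQ, ΣM about P with M_Q applied at Q: R_Q^{PQ}·8 = 619.2 + 212.6, so R_Q^{PQ} = 104 kip and R_P = 198.1 − 104 = 94.12 kip.
Span QR, ΣM about R: R_Q^{QR}·3.2 = 276.8 + 212.6, so R_Q^{QR} = 153 kip and R_R = 224 − 153 = 71.05 kip.
R_Q = 104 + 153 = 256.9 kip.

R_Q = 256.9 kip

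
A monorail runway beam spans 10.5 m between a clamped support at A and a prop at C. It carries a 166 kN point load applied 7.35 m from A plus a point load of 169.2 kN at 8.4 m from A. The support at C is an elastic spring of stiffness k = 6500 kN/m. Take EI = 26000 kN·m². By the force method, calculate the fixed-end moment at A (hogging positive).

Choose R_C as the redundant. The primary structure is the cantilever fixed at A.
Primary-structure tip deflection at C by superposition:
  point load 166 at a = 7.35: Pa²(3L − a)/(6EI) = 36095/EI
  point load 169.2 at a = 8.4: Pa²(3L − a)/(6EI) = 45964/EI
  δ_0 = 82059/EI
Tip deflection under a unit load at C: L³/(3EI) = 385.9/EI.
With EI = 26000 kN·m²: δ_0 = 3.1561 m and δ_{CC} = 0.014841 m/kN.
Compatibility — the spring shortens by R_C/k under the reaction it provides: δ_0 − R_C·δ_{CC} = R_C/k. With 1/k = 0.000154 m/kN, R_C = δ_0 / (δ_{CC} + 1/k) = 3.1561 / (0.014841 + 0.000154) = 210.5 kN.
Moment equilibrium about A: M_A = Σ(load moments about A) − R_C·L = 2641 − 210.5×10.5 = 431.4 kN·m.

M_A = 431.4 kN·m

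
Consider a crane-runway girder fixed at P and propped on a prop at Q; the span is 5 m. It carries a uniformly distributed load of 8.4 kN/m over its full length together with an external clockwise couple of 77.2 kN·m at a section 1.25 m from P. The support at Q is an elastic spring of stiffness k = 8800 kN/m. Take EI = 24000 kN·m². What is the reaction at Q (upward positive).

R_Q = 24.29 kN

Release the roller at Q. Primary structure: cantilever fixed at P.
Deflection at Q on the released cantilever, summing each load's contribution:
  UDL 8.4: wL⁴/(8EI) = 656.2/EI
  clockwise couple 77.2 at a = 1.25: M₀a(2L − a)/(2EI) = 422.2/EI
  δ_0 = 1078/EI
Tip deflection under a unit load at Q: L³/(3EI) = 41.67/EI.
With EI = 24000 kN·m²: δ_0 = 0.044935 m and δ_{QQ} = 0.001736 m/kN.
Compatibility — the spring shortens by R_Q/k under the reaction it provides: δ_0 − R_Q·δ_{QQ} = R_Q/k. With 1/k = 0.000114 m/kN, R_Q = δ_0 / (δ_{QQ} + 1/k) = 0.044935 / (0.001736 + 0.000114) = 24.29 kN.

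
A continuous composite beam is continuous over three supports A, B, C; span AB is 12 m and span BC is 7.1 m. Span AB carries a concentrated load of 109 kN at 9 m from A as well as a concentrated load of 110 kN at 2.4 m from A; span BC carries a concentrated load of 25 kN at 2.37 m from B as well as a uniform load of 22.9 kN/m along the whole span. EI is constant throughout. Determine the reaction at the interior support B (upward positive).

R_B = 264.5 kN

Take M_B as the redundant. Released structure: two simple spans AB and BC with a hinge at B.
Discontinuity in slope at B on the released structure — sum the simple-span end rotations:
  span AB: point load 109 at a = 9: Pab(L + a)/(6LEI) = 858.4/EI
  span AB: point load 110 at a = 2.4: Pab(L + a)/(6LEI) = 506.9/EI
  span BC: point load 25 at a = 2.37: Pab(L + b)/(6LEI) = 77.83/EI
  span BC: UDL 22.9: wL³/(24EI) = 341.5/EI
  relative rotation θ_0 = (1365 + 419.3)/EI = 1785/EI
A unit hogging moment at B produces rotation L₁/(3EI) + L₂/(3EI) = 6.367/EI.
Slope continuity at B: θ_0 = M_B·6.367/EI, so M_B = 1785/6.367 = 280.3 kN·m (hogging).
Span AB, ΣM about A with M_B applied at B: R_B^{AB}·12 = 1245 + 280.3, so R_B^{AB} = 127.1 kN and R_A = 219 − 127.1 = 91.89 kN.
Span BC, ΣM about C: R_B^{BC}·7.1 = 695.4 + 280.3, so R_B^{BC} = 137.4 kN and R_C = 187.6 − 137.4 = 50.16 kN.
R_B = 127.1 + 137.4 = 264.5 kN.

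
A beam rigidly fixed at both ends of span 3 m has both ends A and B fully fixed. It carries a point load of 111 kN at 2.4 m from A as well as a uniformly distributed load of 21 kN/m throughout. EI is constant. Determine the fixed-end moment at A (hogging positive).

Take the two fixed-end moments M_A, M_B as redundants; the released structure is the simple span AB.
Simple-span end rotations at A and B under the given loads:
  at A: point load 111 at a = 2.4: Pab(L + b)/(6LEI) = 31.97/EI
  at B: point load 111 at a = 2.4: Pab(L + a)/(6LEI) = 47.95/EI
  at A: UDL 21: wL³/(24EI) = 23.62/EI
  at B: UDL 21: wL³/(24EI) = 23.62/EI
  θ_A0 = 55.59/EI,  θ_B0 = 71.58/EI
Flexibility coefficients: a unit moment at one end gives L/(3EI) there and L/(6EI) at the far end, so f₁₁ = f₂₂ = 1/EI and f₁₂ = f₂₁ = 0.5/EI.
Compatibility — zero rotation at each built-in end:
  1 M_A + 0.5 M_B = 55.59
  0.5 M_A + 1 M_B = 71.58
Solving the pair gives M_A = 26.41 kN·m and M_B = 58.37 kN·m (hogging).

M_A = 26.41 kN·m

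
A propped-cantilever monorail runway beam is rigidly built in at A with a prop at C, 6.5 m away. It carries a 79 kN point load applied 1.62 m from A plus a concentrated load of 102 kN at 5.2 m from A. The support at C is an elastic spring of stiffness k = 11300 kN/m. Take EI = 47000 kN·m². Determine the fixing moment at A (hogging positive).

Take the reaction at C as the redundant and release it; the primary structure is a cantilever fixed at A.
Primary-structure tip deflection at C by superposition:
  point load 79 at a = 1.62: Pa²(3L − a)/(6EI) = 617.8/EI
  point load 102 at a = 5.2: Pa²(3L − a)/(6EI) = 6573/EI
  δ_0 = 7191/EI
Tip deflection under a unit load at C: L³/(3EI) = 91.54/EI.
With EI = 47000 kN·m²: δ_0 = 0.15301 m and δ_{CC} = 0.001948 m/kN.
Compatibility — the spring shortens by R_C/k under the reaction it provides: δ_0 − R_C·δ_{CC} = R_C/k. With 1/k = 0.000088 m/kN, R_C = δ_0 / (δ_{CC} + 1/k) = 0.15301 / (0.001948 + 0.000088) = 75.14 kN.
Moment equilibrium about A: M_A = Σ(load moments about A) − R_C·L = 658.4 − 75.14×6.5 = 170 kN·m.

M_A = 170 kN·m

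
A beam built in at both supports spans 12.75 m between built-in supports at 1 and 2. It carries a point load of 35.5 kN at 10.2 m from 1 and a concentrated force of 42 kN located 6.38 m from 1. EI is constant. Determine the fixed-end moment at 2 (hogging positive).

M_2 = 124.9 kN·m

Release both end moments; the primary structure is a simply-supported span 12 with redundants M_1 and M_2.
Simple-span end rotations at 1 and 2 under the given loads:
  at 1: point load 35.5 at a = 10.2: Pab(L + b)/(6LEI) = 184.7/EI
  at 2: point load 35.5 at a = 10.2: Pab(L + a)/(6LEI) = 277/EI
  at 1: point load 42 at a = 6.38: Pab(L + b)/(6LEI) = 426.6/EI
  at 2: point load 42 at a = 6.38: Pab(L + a)/(6LEI) = 426.8/EI
  θ_10 = 611.3/EI,  θ_20 = 703.8/EI
Flexibility coefficients: a unit moment at one end gives L/(3EI) there and L/(6EI) at the far end, so f₁₁ = f₂₂ = 4.25/EI and f₁₂ = f₂₁ = 2.125/EI.
Compatibility — zero rotation at each built-in end:
  4.25 M_1 + 2.125 M_2 = 611.3
  2.125 M_1 + 4.25 M_2 = 703.8
Solving the pair gives M_1 = 81.37 kN·m and M_2 = 124.9 kN·m (hogging).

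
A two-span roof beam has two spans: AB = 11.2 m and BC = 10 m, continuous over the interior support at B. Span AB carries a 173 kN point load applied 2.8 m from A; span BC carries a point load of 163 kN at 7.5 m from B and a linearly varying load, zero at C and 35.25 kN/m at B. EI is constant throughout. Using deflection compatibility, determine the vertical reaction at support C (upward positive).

R_C = 148.9 kN

Release continuity at B by inserting a hinge; the redundant is the internal moment M_B. The primary structure is two simply-supported spans AB and BC.
End slopes at the hinge B, treating each span as simply supported:
  span AB: point load 173 at a = 2.8: Pab(L + a)/(6LEI) = 847.7/EI
  span BC: point load 163 at a = 7.5: Pab(L + b)/(6LEI) = 636.7/EI
  span BC: triangular load, peak 35.25: w₀L³/(45EI) = 783.3/EI
  relative rotation θ_0 = (847.7 + 1420)/EI = 2268/EI
A unit hogging moment at B produces rotation L₁/(3EI) + L₂/(3EI) = 7.067/EI.
Compatibility: M_B·(L₁+L₂)/(3EI) = θ_0, giving M_B = 320.9 kN·m (hogging).
Span BC, ΣM about C: R_B^{BC}·10 = 1582 + 320.9, so R_B^{BC} = 190.3 kN and R_C = 339.2 − 190.3 = 148.9 kN.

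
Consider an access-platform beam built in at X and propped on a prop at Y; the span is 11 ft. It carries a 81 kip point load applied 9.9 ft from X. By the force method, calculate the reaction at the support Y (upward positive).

R_Y = 68.89 kip

Remove the prop at Y; the released (primary) structure is a cantilever built in at X.
Primary-structure tip deflection at Y by superposition:
  point load 81 at a = 9.9: Pa²(3L − a)/(6EI) = 30564/EI
Flexibility coefficient — unit upward force at Y: δ_{YY} = L³/(3EI) = 443.7/EI.
The prop prevents deflection at Y: R_Y = δ_0/δ_{YY} = 30564/443.7 = 68.89 kip.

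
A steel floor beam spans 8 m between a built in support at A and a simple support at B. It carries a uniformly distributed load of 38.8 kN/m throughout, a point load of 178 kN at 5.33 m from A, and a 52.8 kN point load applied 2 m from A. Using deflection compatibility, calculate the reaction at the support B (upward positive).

R_B = 213.1 kN

Choose R_B as the redundant. The primary structure is the cantilever fixed at A.
Deflection at B on the released cantilever, summing each load's contribution:
  UDL 38.8: wL⁴/(8EI) = 19866/EI
  point load 178 at a = 5.33: Pa²(3L − a)/(6EI) = 15735/EI
  point load 52.8 at a = 2: Pa²(3L − a)/(6EI) = 774.4/EI
  δ_0 = 36375/EI
Tip deflection under a unit load at B: L³/(3EI) = 170.7/EI.
The prop prevents deflection at B: R_B = δ_0/δ_{BB} = 36375/170.7 = 213.1 kN.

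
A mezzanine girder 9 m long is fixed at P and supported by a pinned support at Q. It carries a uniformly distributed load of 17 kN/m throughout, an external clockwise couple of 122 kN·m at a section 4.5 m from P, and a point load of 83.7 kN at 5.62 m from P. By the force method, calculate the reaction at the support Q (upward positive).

Choose R_Q as the redundant. The primary structure is the cantilever fixed at P.
Downward deflection at the released point Q due to the loads:
  UDL 17: wL⁴/(8EI) = 13942/EI
  clockwise couple 122 at a = 4.5: M₀a(2L − a)/(2EI) = 3706/EI
  point load 83.7 at a = 5.62: Pa²(3L − a)/(6EI) = 9420/EI
  δ_0 = 27068/EI
Flexibility coefficient — unit upward force at Q: δ_{QQ} = L³/(3EI) = 243/EI.
The prop prevents deflection at Q: R_Q = δ_0/δ_{QQ} = 27068/243 = 111.4 kN.

R_Q = 111.4 kN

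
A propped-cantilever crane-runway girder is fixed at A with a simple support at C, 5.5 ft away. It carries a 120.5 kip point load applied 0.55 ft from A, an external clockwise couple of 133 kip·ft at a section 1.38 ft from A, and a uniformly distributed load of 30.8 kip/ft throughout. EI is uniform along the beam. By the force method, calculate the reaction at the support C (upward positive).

R_C = 81.19 kip

Take the reaction at C as the redundant and release it; the primary structure is a cantilever fixed at A.
Downward deflection at the released point C due to the loads:
  point load 120.5 at a = 0.55: Pa²(3L − a)/(6EI) = 96.9/EI
  clockwise couple 133 at a = 1.38: M₀a(2L − a)/(2EI) = 882.8/EI
  UDL 30.8: wL⁴/(8EI) = 3523/EI
  δ_0 = 4503/EI
Tip deflection under a unit load at C: L³/(3EI) = 55.46/EI.
The prop prevents deflection at C: R_C = δ_0/δ_{CC} = 4503/55.46 = 81.19 kip.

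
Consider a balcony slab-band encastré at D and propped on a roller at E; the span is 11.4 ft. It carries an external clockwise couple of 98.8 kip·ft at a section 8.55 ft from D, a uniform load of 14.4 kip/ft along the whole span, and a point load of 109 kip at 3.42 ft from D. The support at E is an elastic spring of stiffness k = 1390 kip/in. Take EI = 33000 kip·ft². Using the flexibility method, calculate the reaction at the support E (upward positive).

Take the reaction at E as the redundant and release it; the primary structure is a cantilever fixed at D.
Downward deflection at the released point E due to the loads:
  clockwise couple 98.8 at a = 8.55: M₀a(2L − a)/(2EI) = 6019/EI
  UDL 14.4: wL⁴/(8EI) = 30401/EI
  point load 109 at a = 3.42: Pa²(3L − a)/(6EI) = 6540/EI
  δ_0 = 42960/EI
Flexibility coefficient — unit upward force at E: δ_{EE} = L³/(3EI) = 493.8/EI.
With EI = 33000 kip·ft²: δ_0 = 1.3018 ft and δ_{EE} = 0.014965 ft/kip.
Compatibility — the spring shortens by R_E/k under the reaction it provides: δ_0 − R_E·δ_{EE} = R_E/k. With 1/k = 1/(1390×12) ft/kip = 0.00006 ft/kip, R_E = δ_0 / (δ_{EE} + 1/k) = 1.3018 / (0.014965 + 0.00006) = 86.64 kip.

R_E = 86.64 kip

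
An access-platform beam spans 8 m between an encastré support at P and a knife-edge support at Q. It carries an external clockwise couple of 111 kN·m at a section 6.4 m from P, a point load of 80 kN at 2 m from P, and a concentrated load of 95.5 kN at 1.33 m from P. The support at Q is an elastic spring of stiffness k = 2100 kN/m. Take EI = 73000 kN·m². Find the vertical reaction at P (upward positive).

R_P = 150.1 kN

Release the roller at Q. Primary structure: cantilever fixed at P.
Primary-structure tip deflection at Q by superposition:
  clockwise couple 111 at a = 6.4: M₀a(2L − a)/(2EI) = 3410/EI
  point load 80 at a = 2: Pa²(3L − a)/(6EI) = 1173/EI
  point load 95.5 at a = 1.33: Pa²(3L − a)/(6EI) = 638.3/EI
  δ_0 = 5222/EI
Flexibility coefficient — unit upward force at Q: δ_{QQ} = L³/(3EI) = 170.7/EI.
With EI = 73000 kN·m²: δ_0 = 0.071528 m and δ_{QQ} = 0.002338 m/kN.
Compatibility — the spring shortens by R_Q/k under the reaction it provides: δ_0 − R_Q·δ_{QQ} = R_Q/k. With 1/k = 0.000476 m/kN, R_Q = δ_0 / (δ_{QQ} + 1/k) = 0.071528 / (0.002338 + 0.000476) = 25.42 kN.
Vertical equilibrium: R_P = ΣP − R_Q = 175.5 − 25.42 = 150.1 kN.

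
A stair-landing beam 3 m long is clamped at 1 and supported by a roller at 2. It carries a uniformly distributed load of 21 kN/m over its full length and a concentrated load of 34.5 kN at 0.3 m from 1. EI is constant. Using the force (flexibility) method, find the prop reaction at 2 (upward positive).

R_2 = 24.13 kN

Take the reaction at 2 as the redundant and release it; the primary structure is a cantilever fixed at 1.
Deflection at 2 on the released cantilever, summing each load's contribution:
  UDL 21: wL⁴/(8EI) = 212.6/EI
  point load 34.5 at a = 0.3: Pa²(3L − a)/(6EI) = 4.502/EI
  δ_0 = 217.1/EI
Flexibility coefficient — unit upward force at 2: δ_{22} = L³/(3EI) = 9/EI.
Compatibility at 2: δ_0 − R_2·δ_{22} = 0, so R_2 = 217.1/9 = 24.13 kN.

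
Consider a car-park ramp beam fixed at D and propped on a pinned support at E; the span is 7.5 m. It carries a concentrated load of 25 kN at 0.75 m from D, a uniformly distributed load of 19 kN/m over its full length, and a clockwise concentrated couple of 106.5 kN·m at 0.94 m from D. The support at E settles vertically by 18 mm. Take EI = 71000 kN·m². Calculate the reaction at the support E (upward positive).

Take the reaction at E as the redundant and release it; the primary structure is a cantilever fixed at D.
Free-end deflection of the primary structure under the applied loading (downward +):
  point load 25 at a = 0.75: Pa²(3L − a)/(6EI) = 50.98/EI
  UDL 19: wL⁴/(8EI) = 7515/EI
  clockwise couple 106.5 at a = 0.94: M₀a(2L − a)/(2EI) = 703.8/EI
  δ_0 = 8269/EI
Tip deflection under a unit load at E: L³/(3EI) = 140.6/EI.
With EI = 71000 kN·m²: δ_0 = 0.11647 m and δ_{EE} = 0.001981 m/kN.
Compatibility — the beam at E must follow the support down by 0.018 m: δ_0 − R_E·δ_{EE} = 0.018, so R_E = (0.11647 − 0.018)/0.001981 = 49.72 kN.

R_E = 49.72 kN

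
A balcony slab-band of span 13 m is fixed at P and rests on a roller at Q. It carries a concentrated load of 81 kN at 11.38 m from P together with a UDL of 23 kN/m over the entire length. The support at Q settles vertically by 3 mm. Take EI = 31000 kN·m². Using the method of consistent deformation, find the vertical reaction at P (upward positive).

Remove the prop at Q; the released (primary) structure is a cantilever built in at P.
Primary-structure tip deflection at Q by superposition:
  point load 81 at a = 11.38: Pa²(3L − a)/(6EI) = 48288/EI
  UDL 23: wL⁴/(8EI) = 82113/EI
  δ_0 = 130401/EI
Tip deflection under a unit load at Q: L³/(3EI) = 732.3/EI.
With EI = 31000 kN·m²: δ_0 = 4.2065 m and δ_{QQ} = 0.023624 m/kN.
Compatibility — the beam at Q must follow the support down by 0.003 m: δ_0 − R_Q·δ_{QQ} = 0.003, so R_Q = (4.2065 − 0.003)/0.023624 = 177.9 kN.
Vertical equilibrium: R_P = ΣP − R_Q = 380 − 177.9 = 202.1 kN.

R_P = 202.1 kN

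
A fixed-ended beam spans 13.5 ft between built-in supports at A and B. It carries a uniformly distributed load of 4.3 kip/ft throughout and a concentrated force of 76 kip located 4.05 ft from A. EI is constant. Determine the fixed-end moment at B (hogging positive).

M_B = 129.9 kip·ft

Take the two fixed-end moments M_A, M_B as redundants; the released structure is the simple span AB.
On the primary (simply-supported) span, the end slopes from the loading are:
  at A: UDL 4.3: wL³/(24EI) = 440.8/EI
  at B: UDL 4.3: wL³/(24EI) = 440.8/EI
  at A: point load 76 at a = 4.05: Pab(L + b)/(6LEI) = 824.1/EI
  at B: point load 76 at a = 4.05: Pab(L + a)/(6LEI) = 630.2/EI
  θ_A0 = 1265/EI,  θ_B0 = 1071/EI
Flexibility coefficients: a unit moment at one end gives L/(3EI) there and L/(6EI) at the far end, so f₁₁ = f₂₂ = 4.5/EI and f₁₂ = f₂₁ = 2.25/EI.
Compatibility — zero rotation at each built-in end:
  4.5 M_A + 2.25 M_B = 1265
  2.25 M_A + 4.5 M_B = 1071
Solving the pair gives M_A = 216.1 kip·ft and M_B = 129.9 kip·ft (hogging).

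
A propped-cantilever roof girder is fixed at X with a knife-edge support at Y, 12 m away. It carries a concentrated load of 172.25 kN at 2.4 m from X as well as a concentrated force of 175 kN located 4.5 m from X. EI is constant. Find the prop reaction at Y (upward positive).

R_Y = 41.95 kN

Remove the prop at Y; the released (primary) structure is a cantilever built in at X.
Free-end deflection of the primary structure under the applied loading (downward +):
  point load 172.25 at a = 2.4: Pa²(3L − a)/(6EI) = 5556/EI
  point load 175 at a = 4.5: Pa²(3L − a)/(6EI) = 18605/EI
  δ_0 = 24161/EI
Flexibility coefficient — unit upward force at Y: δ_{YY} = L³/(3EI) = 576/EI.
Compatibility at Y: δ_0 − R_Y·δ_{YY} = 0, so R_Y = 24161/576 = 41.95 kN.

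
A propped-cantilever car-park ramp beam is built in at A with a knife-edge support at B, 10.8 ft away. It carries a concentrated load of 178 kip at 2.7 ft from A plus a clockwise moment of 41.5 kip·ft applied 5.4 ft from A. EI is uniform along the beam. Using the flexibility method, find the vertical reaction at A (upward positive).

R_A = 158.4 kip

Choose R_B as the redundant. The primary structure is the cantilever fixed at A.
Primary-structure tip deflection at B by superposition:
  point load 178 at a = 2.7: Pa²(3L − a)/(6EI) = 6423/EI
  clockwise couple 41.5 at a = 5.4: M₀a(2L − a)/(2EI) = 1815/EI
  δ_0 = 8238/EI
Flexibility coefficient — unit upward force at B: δ_{BB} = L³/(3EI) = 419.9/EI.
The prop prevents deflection at B: R_B = δ_0/δ_{BB} = 8238/419.9 = 19.62 kip.
Vertical equilibrium: R_A = ΣP − R_B = 178 − 19.62 = 158.4 kip.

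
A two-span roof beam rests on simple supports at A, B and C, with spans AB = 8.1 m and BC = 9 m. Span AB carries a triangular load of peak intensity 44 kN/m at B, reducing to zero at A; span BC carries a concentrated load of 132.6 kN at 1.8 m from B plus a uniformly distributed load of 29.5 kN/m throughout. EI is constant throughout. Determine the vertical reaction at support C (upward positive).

R_C = 121.6 kN

Insert a hinge at B; M_B is the redundant, and each span becomes simply supported.
End slopes at the hinge B, treating each span as simply supported:
  span AB: triangular load, peak 44: w₀L³/(45EI) = 519.6/EI
  span BC: point load 132.6 at a = 1.8: Pab(L + b)/(6LEI) = 515.5/EI
  span BC: UDL 29.5: wL³/(24EI) = 896.1/EI
  relative rotation θ_0 = (519.6 + 1412)/EI = 1931/EI
A unit hogging moment at B produces rotation L₁/(3EI) + L₂/(3EI) = 5.7/EI.
Compatibility: M_B·(L₁+L₂)/(3EI) = θ_0, giving M_B = 338.8 kN·m (hogging).
Span BC, ΣM about C: R_B^{BC}·9 = 2149 + 338.8, so R_B^{BC} = 276.5 kN and R_C = 398.1 − 276.5 = 121.6 kN.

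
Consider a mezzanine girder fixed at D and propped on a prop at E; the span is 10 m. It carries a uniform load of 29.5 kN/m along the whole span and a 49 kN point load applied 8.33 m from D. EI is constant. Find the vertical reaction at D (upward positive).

Release the roller at E. Primary structure: cantilever fixed at D.
Deflection at E on the released cantilever, summing each load's contribution:
  UDL 29.5: wL⁴/(8EI) = 36875/EI
  point load 49 at a = 8.33: Pa²(3L − a)/(6EI) = 12280/EI
  δ_0 = 49155/EI
Tip deflection under a unit load at E: L³/(3EI) = 333.3/EI.
Compatibility at E: δ_0 − R_E·δ_{EE} = 0, so R_E = 49155/333.3 = 147.5 kN.
Vertical equilibrium: R_D = ΣP − R_E = 344 − 147.5 = 196.5 kN.

R_D = 196.5 kN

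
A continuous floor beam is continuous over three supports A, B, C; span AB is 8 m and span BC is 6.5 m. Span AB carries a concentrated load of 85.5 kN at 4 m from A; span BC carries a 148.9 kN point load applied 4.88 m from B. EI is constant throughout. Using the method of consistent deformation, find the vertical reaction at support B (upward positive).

R_B = 113.7 kN

Insert a hinge at B; M_B is the redundant, and each span becomes simply supported.
Discontinuity in slope at B on the released structure — sum the simple-span end rotations:
  span AB: point load 85.5 at a = 4: Pab(L + a)/(6LEI) = 342/EI
  span BC: point load 148.9 at a = 4.88: Pab(L + b)/(6LEI) = 245.1/EI
  relative rotation θ_0 = (342 + 245.1)/EI = 587.1/EI
A unit hogging moment at B produces rotation L₁/(3EI) + L₂/(3EI) = 4.833/EI.
Slope continuity at B: θ_0 = M_B·4.833/EI, so M_B = 587.1/4.833 = 121.5 kN·m (hogging).
Span AB, ΣM about A with M_B applied at B: R_B^{AB}·8 = 342 + 121.5, so R_B^{AB} = 57.93 kN and R_A = 85.5 − 57.93 = 27.57 kN.
Span BC, ΣM about C: R_B^{BC}·6.5 = 241.2 + 121.5, so R_B^{BC} = 55.8 kN and R_C = 148.9 − 55.8 = 93.1 kN.
R_B = 57.93 + 55.8 = 113.7 kN.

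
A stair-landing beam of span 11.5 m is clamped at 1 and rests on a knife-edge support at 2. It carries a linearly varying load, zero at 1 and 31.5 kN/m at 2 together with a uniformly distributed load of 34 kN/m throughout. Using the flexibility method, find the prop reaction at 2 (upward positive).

Remove the prop at 2; the released (primary) structure is a cantilever built in at 1.
Primary-structure tip deflection at 2 by superposition:
  triangular load, peak 31.5 at the free end: 11w₀L⁴/(120EI) = 50503/EI
  UDL 34: wL⁴/(8EI) = 74333/EI
  δ_0 = 124835/EI
Flexibility coefficient — unit upward force at 2: δ_{22} = L³/(3EI) = 507/EI.
The prop prevents deflection at 2: R_2 = δ_0/δ_{22} = 124835/507 = 246.2 kN.

R_2 = 246.2 kN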